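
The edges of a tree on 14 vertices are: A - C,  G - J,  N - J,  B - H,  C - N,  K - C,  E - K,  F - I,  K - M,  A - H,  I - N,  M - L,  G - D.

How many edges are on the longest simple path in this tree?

7

A longest path is D-G-J-N-C-K-M-L, with 7 edges.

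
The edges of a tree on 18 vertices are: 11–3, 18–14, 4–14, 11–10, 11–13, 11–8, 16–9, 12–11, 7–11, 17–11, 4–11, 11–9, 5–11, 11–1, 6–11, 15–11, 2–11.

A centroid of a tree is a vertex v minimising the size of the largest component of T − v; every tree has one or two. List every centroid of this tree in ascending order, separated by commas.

11

If 11 is removed the pieces have sizes 3, 2, 1, 1, 1, 1, 1, 1, 1, 1, 1, 1, 1, 1, all ≤ ⌊18/2⌋ = 9.
No neighbour of 11 does as well, so 11 is the unique centroid.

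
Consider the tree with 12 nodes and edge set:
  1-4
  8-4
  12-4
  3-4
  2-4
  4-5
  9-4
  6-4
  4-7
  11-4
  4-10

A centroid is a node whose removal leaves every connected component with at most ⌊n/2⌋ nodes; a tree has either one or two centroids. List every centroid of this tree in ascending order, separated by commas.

Removing 4 splits the tree into components of sizes 1, 1, 1, 1, 1, 1, 1, 1, 1, 1, 1; the largest is 1 ≤ ⌊12/2⌋ = 6.
No neighbour of 4 does as well, so 4 is the unique centroid.

4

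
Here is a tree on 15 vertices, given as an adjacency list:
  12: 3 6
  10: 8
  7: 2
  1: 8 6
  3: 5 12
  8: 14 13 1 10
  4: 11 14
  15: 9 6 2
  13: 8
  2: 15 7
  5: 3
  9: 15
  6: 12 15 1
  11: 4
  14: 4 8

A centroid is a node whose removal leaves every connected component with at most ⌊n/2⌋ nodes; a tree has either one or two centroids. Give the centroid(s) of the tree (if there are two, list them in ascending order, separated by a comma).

If 6 is removed the pieces have sizes 7, 4, 3, all ≤ ⌊15/2⌋ = 7.
No neighbour of 6 does as well, so 6 is the unique centroid.

6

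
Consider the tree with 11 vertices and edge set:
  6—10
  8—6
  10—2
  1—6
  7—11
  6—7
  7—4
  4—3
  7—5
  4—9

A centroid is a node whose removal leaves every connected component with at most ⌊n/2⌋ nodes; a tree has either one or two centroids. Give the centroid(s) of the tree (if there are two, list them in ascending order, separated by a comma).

Delete 7: the remaining components have sizes 5, 3, 1, 1. Max 5 ≤ 5, so 7 is a centroid.
Every other node leaves some component of size > 5, so the centroid is unique.

7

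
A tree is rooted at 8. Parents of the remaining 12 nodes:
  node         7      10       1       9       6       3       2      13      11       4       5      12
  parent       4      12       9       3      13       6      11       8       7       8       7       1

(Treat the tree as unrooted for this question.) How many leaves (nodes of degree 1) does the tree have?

Degree-1 nodes: 2, 5, 10 — 3 of them.

3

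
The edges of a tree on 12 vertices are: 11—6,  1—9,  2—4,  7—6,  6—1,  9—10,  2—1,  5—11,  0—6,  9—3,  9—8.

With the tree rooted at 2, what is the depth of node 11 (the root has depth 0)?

Path from 2 to 11: 2 – 1 – 6 – 11, which has 3 edges.

3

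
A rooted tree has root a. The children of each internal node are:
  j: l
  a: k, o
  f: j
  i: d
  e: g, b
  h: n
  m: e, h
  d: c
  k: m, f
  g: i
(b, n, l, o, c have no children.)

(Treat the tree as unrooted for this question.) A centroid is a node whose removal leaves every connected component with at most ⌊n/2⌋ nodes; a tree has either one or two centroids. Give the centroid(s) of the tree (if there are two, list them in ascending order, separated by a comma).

m

Delete m: the remaining components have sizes 6, 6, 2. Max 6 ≤ 7, so m is a centroid.
No neighbour of m does as well, so m is the unique centroid.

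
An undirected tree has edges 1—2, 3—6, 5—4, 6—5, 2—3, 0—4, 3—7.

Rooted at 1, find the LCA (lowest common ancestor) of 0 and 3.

3

Path 0→root: 0 4 5 6 3 2 1; path 3→root: 3 2 1.
First common node: 3.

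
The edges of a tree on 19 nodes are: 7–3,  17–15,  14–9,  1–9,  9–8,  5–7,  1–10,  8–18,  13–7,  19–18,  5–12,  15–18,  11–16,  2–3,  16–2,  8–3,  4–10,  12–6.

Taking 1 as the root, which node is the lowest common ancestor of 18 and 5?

8

18's ancestor chain is 18, 8, 9, 1 and 5's is 5, 7, 3, 8, 9, 1; they first meet at 8.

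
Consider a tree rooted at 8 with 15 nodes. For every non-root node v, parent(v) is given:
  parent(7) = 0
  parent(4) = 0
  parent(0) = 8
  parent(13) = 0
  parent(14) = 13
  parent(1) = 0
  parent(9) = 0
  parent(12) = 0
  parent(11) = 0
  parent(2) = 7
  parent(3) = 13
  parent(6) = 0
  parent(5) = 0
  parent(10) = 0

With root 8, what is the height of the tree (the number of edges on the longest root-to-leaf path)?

3

The longest root-to-leaf path is 8–0–13–14 (3 edges).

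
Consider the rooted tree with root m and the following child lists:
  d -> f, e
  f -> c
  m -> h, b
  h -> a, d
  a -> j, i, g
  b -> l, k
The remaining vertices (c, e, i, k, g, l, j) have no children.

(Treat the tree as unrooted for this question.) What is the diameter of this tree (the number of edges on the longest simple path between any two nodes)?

6

BFS from l reaches c last, at distance 6; BFS from c confirms no node is farther.
Path: l - b - m - h - d - f - c.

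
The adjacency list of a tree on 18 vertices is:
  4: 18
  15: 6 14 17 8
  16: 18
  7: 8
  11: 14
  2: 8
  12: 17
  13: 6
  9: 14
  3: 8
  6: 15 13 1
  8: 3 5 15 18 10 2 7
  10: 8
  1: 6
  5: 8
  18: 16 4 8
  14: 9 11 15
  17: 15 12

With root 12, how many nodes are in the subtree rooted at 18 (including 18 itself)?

3

18's subtree: {18, 16, 4}, size 3.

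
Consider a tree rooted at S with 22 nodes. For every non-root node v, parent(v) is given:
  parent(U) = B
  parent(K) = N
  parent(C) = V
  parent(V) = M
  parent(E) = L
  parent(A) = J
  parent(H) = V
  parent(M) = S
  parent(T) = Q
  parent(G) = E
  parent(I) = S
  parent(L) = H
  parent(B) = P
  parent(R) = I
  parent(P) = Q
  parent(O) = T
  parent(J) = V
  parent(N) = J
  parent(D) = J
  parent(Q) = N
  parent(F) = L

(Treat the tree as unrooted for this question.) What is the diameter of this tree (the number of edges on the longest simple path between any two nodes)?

10

A longest path is U–B–P–Q–N–J–V–H–L–E–G, with 10 edges.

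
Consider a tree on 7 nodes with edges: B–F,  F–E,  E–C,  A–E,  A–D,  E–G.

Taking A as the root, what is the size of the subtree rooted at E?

5

Descendants of E (including itself): E, F, G, C, B. That's 5.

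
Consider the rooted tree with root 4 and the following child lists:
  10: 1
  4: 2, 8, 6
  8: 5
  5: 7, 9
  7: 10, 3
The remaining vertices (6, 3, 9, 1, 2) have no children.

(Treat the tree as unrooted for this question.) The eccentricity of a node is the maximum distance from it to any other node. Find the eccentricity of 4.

5

A farthest node from 4 is 1.
The path 4–8–5–7–10–1 has 5 edges.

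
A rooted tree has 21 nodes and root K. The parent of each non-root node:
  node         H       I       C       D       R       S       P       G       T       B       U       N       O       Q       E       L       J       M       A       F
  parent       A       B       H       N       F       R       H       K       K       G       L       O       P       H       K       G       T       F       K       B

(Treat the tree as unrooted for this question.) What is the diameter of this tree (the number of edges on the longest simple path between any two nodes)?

11

Starting from D, a farthest node is S at distance 11.
One longest path: D – N – O – P – H – A – K – G – B – F – R – S.
So the diameter is 11.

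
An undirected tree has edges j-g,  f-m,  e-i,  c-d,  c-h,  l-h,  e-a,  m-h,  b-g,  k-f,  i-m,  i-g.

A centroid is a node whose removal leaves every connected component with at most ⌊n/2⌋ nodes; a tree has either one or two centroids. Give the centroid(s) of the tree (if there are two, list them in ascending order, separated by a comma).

m

Removing m splits the tree into components of sizes 6, 4, 2; the largest is 6 ≤ ⌊13/2⌋ = 6.
No neighbour of m does as well, so m is the unique centroid.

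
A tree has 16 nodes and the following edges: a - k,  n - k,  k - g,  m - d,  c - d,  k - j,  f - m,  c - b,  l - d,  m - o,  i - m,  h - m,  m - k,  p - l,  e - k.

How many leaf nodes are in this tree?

The leaves are a, b, e, f, g, h, i, j, n, o, p.
That is 11 leaves.

11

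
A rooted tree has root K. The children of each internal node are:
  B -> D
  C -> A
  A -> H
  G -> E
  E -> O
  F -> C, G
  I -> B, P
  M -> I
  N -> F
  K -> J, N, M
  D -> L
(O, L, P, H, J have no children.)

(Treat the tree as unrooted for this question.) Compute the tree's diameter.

10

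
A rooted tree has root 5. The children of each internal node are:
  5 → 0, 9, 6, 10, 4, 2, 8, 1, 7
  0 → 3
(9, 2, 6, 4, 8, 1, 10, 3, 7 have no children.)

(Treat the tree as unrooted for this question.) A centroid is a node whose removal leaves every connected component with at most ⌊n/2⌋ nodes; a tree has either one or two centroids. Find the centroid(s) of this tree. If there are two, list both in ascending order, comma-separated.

5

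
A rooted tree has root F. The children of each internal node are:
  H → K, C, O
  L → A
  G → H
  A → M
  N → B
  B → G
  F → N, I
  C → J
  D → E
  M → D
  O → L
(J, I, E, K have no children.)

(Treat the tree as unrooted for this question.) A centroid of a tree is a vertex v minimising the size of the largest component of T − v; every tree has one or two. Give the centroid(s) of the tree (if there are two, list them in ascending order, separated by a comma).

H

Delete H: the remaining components have sizes 6, 5, 2, 1. Max 6 ≤ 7, so H is a centroid.
No neighbour of H does as well, so H is the unique centroid.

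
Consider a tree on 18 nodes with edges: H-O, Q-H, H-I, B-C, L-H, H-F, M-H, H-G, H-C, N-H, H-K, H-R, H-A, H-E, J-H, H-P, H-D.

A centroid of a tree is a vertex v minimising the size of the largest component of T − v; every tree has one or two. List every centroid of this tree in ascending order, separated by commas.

H

If H is removed the pieces have sizes 2, 1, 1, 1, 1, 1, 1, 1, 1, 1, 1, 1, 1, 1, 1, 1, all ≤ ⌊18/2⌋ = 9.
Every other node leaves some component of size > 9, so the centroid is unique.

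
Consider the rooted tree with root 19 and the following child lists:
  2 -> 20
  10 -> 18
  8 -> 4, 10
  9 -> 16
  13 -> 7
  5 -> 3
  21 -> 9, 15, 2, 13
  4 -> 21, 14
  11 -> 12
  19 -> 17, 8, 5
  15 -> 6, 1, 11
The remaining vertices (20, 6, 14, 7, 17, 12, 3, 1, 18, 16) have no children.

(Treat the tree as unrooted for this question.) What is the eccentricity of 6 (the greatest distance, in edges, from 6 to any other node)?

7

The node farthest from 6 is 3, via 6–15–21–4–8–19–5–3 — 7 edges.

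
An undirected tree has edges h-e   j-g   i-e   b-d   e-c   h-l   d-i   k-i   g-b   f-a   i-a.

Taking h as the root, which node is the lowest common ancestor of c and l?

Ancestors of c (toward the root): c, e, h.
Ancestors of l: l, h.
The deepest node appearing in both lists is h.

h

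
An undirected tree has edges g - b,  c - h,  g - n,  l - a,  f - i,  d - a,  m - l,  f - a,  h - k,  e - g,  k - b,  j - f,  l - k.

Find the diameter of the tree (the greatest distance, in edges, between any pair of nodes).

7

Starting from n, a farthest node is j at distance 7.
One longest path: n–g–b–k–l–a–f–j.
So the diameter is 7.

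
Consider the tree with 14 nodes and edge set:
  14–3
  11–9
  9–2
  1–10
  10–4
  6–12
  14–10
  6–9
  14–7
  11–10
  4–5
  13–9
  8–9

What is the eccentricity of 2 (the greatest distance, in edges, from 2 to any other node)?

The node farthest from 2 is 7 (3, 5 also at distance 5), via 2 – 9 – 11 – 10 – 14 – 7 — 5 edges.

5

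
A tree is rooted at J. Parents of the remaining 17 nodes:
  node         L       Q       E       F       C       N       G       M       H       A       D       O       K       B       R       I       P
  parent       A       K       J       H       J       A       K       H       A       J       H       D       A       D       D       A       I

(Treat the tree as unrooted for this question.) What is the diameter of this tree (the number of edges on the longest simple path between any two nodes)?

5

Starting from B, a farthest node is G at distance 5.
One longest path: B – D – H – A – K – G.
So the diameter is 5.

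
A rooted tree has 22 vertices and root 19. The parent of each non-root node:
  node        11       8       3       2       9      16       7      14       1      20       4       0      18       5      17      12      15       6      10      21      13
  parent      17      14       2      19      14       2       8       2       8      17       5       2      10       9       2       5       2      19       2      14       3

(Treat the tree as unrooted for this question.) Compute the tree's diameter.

A longest path is 12-5-9-14-2-17-11, with 6 edges.

6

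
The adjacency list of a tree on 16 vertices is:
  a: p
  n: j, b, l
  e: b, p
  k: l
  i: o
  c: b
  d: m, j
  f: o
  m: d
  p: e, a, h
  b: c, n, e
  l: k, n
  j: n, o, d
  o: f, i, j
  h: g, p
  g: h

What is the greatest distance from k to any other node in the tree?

Distances from k peak at 7, attained at g.
k-l-n-b-e-p-h-g

7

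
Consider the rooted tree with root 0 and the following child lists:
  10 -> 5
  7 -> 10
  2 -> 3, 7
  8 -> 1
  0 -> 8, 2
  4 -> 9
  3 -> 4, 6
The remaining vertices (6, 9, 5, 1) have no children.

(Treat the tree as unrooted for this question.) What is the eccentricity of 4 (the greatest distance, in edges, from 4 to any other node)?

5

The node farthest from 4 is 5 (1 also at distance 5), via 4–3–2–7–10–5 — 5 edges.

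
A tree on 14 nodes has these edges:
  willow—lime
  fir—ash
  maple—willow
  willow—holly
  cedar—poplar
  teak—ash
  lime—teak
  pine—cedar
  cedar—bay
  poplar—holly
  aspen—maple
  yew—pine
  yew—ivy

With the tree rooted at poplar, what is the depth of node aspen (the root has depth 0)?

4

poplar – holly – willow – maple – aspen — 4 edges.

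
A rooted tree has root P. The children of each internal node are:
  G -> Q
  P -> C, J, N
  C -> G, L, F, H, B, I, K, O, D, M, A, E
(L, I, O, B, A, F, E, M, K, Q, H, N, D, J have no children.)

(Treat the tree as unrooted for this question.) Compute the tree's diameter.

BFS from J reaches Q last, at distance 4; BFS from Q confirms no node is farther.
Path: J–P–C–G–Q.

4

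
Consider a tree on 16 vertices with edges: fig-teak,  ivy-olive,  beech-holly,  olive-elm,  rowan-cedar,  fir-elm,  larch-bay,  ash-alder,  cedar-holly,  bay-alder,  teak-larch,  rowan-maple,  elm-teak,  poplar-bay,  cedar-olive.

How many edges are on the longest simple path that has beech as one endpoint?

9

A farthest node from beech is ash.
The path beech-holly-cedar-olive-elm-teak-larch-bay-alder-ash has 9 edges.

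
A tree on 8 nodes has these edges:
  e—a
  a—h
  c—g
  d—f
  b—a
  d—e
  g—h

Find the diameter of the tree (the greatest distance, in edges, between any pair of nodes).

6

Starting from f, a farthest node is c at distance 6.
One longest path: f–d–e–a–h–g–c.
So the diameter is 6.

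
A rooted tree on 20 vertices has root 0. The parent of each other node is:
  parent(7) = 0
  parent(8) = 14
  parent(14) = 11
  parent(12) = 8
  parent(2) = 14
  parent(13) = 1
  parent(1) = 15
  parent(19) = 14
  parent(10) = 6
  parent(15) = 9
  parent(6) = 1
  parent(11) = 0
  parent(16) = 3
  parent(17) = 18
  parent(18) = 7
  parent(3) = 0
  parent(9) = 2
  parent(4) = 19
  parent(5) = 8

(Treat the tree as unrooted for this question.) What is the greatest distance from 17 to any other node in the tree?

11

Distances from 17 peak at 11, attained at 10.
17-18-7-0-11-14-2-9-15-1-6-10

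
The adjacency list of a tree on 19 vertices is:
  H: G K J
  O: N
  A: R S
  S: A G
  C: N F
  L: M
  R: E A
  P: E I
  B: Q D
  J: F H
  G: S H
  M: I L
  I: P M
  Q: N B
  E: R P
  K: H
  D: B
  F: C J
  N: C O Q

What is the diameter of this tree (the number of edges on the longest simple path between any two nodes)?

16

A longest path is D–B–Q–N–C–F–J–H–G–S–A–R–E–P–I–M–L, with 16 edges.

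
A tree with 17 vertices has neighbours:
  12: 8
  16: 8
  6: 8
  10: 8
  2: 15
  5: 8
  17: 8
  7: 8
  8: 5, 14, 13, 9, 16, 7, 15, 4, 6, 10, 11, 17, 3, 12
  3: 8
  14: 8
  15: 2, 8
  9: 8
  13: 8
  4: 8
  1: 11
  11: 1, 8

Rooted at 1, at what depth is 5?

3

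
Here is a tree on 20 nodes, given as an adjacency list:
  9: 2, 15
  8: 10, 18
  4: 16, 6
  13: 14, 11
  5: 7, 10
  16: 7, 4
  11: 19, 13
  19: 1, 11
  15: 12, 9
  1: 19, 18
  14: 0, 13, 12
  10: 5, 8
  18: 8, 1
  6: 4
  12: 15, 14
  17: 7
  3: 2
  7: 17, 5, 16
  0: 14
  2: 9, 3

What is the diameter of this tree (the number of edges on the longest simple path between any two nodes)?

A longest path is 6 – 4 – 16 – 7 – 5 – 10 – 8 – 18 – 1 – 19 – 11 – 13 – 14 – 12 – 15 – 9 – 2 – 3, with 17 edges.

17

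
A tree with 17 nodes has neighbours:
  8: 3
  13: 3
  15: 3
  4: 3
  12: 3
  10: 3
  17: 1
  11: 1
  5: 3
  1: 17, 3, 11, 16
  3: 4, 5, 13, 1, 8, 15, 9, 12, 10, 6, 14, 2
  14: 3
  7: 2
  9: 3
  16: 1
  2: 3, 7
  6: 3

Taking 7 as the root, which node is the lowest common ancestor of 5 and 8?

Ancestors of 5 (toward the root): 5, 3, 2, 7.
Ancestors of 8: 8, 3, 2, 7.
The deepest node appearing in both lists is 3.

3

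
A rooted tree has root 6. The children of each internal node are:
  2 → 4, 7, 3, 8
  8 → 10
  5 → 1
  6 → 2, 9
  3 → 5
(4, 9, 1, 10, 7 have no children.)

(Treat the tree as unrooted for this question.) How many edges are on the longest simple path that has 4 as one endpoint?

4

A farthest node from 4 is 1.
The path 4 – 2 – 3 – 5 – 1 has 4 edges.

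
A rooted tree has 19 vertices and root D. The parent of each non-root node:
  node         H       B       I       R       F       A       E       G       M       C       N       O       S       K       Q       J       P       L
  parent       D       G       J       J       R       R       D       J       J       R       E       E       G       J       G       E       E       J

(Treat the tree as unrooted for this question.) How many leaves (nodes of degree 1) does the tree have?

14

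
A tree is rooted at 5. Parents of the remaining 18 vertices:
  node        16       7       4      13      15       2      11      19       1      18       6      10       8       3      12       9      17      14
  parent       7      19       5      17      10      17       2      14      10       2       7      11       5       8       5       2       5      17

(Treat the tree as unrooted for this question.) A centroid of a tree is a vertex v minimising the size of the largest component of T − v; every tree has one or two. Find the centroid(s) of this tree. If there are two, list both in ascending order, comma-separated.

17

If 17 is removed the pieces have sizes 7, 5, 5, 1, all ≤ ⌊19/2⌋ = 9.
Every other node leaves some component of size > 9, so the centroid is unique.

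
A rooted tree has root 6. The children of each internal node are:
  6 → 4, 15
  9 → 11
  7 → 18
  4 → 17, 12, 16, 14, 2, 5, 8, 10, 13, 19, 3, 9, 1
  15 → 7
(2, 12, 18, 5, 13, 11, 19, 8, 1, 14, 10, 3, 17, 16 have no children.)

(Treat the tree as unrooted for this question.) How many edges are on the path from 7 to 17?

The path is 7 - 15 - 6 - 4 - 17, which has 4 edges.

4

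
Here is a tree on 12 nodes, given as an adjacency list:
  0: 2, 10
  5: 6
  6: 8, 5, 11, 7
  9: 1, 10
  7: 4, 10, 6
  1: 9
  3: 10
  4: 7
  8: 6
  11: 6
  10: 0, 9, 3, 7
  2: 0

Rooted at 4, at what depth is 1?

4

Path from 4 to 1: 4 – 7 – 10 – 9 – 1, which has 4 edges.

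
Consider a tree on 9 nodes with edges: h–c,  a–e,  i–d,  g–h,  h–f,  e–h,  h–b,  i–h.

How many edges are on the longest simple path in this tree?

4

BFS from a reaches d last, at distance 4; BFS from d confirms no node is farther.
Path: a – e – h – i – d.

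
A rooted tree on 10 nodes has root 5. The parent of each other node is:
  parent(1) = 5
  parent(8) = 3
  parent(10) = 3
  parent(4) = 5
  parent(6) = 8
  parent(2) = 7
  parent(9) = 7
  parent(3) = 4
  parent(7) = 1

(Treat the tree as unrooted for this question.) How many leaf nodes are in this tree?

4

Exactly 4 nodes have a single neighbour: 2, 6, 9, 10.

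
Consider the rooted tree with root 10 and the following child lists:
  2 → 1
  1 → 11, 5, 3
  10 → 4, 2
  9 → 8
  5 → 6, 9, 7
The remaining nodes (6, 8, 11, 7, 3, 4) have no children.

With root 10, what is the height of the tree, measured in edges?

5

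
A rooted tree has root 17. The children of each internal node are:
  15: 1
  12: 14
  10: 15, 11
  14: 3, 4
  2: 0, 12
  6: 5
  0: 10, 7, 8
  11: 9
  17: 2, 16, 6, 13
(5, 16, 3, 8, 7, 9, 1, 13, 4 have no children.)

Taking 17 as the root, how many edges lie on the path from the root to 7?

3

17 – 2 – 0 – 7 — 3 edges.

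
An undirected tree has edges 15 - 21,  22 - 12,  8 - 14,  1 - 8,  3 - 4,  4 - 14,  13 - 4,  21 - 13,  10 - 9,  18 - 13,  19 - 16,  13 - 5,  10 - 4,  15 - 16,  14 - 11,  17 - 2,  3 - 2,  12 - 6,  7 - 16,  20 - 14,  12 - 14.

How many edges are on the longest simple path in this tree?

8

A longest path is 19–16–15–21–13–4–14–8–1, with 8 edges.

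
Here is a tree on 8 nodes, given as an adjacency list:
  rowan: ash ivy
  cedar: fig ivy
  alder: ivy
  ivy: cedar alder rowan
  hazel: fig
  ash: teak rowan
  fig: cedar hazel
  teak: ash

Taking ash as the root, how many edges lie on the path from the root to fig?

ash–rowan–ivy–cedar–fig — 4 edges.

4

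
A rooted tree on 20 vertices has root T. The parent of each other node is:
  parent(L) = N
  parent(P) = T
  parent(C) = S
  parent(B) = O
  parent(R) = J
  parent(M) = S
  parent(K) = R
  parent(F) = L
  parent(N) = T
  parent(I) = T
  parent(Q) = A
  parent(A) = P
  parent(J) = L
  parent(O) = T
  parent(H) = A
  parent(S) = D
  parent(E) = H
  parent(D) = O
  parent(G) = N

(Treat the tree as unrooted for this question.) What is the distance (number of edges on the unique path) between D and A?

The path is D – O – T – P – A, which has 4 edges.

4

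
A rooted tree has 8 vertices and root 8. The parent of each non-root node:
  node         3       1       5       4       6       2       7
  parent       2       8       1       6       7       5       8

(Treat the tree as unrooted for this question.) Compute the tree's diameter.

7

BFS from 4 reaches 3 last, at distance 7; BFS from 3 confirms no node is farther.
Path: 4 – 6 – 7 – 8 – 1 – 5 – 2 – 3.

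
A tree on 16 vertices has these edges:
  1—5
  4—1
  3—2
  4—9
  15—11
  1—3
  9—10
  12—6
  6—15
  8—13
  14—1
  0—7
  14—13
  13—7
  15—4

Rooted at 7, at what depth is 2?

5

Path from 7 to 2: 7 – 13 – 14 – 1 – 3 – 2, which has 5 edges.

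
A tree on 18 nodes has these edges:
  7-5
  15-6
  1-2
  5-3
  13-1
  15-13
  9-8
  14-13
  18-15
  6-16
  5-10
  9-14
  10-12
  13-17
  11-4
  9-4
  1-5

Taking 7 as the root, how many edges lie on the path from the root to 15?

4

Path from 7 to 15: 7–5–1–13–15, which has 4 edges.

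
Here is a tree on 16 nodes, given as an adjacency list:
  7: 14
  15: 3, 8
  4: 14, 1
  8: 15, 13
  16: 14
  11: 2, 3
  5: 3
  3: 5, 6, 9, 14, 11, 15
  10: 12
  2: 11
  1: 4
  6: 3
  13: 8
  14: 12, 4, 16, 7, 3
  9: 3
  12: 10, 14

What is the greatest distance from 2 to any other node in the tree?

A farthest node from 2 is 10 (13, 1 also at distance 5).
The path 2–11–3–14–12–10 has 5 edges.

5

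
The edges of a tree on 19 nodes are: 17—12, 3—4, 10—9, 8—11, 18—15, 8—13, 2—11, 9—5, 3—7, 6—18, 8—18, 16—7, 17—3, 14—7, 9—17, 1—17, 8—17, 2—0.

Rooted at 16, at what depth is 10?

5

Climbing from 10 to the root: 10–9–17–3–7–16. That's 5 steps.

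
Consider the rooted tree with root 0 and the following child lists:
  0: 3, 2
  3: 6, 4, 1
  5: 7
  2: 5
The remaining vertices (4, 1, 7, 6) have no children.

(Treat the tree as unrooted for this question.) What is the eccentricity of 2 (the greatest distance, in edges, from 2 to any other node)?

A farthest node from 2 is 1 (4, 6 also at distance 3).
The path 2–0–3–1 has 3 edges.

3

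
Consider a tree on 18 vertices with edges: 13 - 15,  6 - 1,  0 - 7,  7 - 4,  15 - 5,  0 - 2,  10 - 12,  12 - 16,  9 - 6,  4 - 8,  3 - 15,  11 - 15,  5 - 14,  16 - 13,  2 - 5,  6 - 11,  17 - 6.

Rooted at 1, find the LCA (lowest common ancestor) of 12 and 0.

12's ancestor chain is 12, 16, 13, 15, 11, 6, 1 and 0's is 0, 2, 5, 15, 11, 6, 1; they first meet at 15.

15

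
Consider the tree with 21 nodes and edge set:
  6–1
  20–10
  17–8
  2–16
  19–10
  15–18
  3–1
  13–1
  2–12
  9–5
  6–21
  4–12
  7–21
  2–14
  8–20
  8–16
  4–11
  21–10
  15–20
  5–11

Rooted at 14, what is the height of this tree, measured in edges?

9

The longest root-to-leaf path is 14 – 2 – 16 – 8 – 20 – 10 – 21 – 6 – 1 – 3 (9 edges).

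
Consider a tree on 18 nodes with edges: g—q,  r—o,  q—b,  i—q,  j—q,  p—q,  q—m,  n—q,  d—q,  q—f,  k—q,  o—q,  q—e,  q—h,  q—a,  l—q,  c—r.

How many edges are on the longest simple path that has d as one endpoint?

Distances from d peak at 4, attained at c.
d-q-o-r-c

4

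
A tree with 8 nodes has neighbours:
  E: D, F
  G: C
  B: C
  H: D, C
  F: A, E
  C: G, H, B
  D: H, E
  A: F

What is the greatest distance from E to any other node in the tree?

4

Distances from E peak at 4, attained at G (B also at distance 4).
E-D-H-C-G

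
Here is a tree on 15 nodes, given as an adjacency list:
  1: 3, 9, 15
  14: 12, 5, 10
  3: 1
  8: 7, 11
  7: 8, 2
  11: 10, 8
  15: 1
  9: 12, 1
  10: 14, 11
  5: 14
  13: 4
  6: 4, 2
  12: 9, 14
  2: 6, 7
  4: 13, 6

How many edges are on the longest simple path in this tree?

A longest path is 13 – 4 – 6 – 2 – 7 – 8 – 11 – 10 – 14 – 12 – 9 – 1 – 3, with 12 edges.

12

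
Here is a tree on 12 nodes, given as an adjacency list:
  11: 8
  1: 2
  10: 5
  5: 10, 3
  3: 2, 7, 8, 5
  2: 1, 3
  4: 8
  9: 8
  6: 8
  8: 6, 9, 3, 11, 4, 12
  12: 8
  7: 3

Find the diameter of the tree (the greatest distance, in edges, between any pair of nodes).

BFS from 10 reaches 11 last, at distance 4; BFS from 11 confirms no node is farther.
Path: 10–5–3–8–11.

4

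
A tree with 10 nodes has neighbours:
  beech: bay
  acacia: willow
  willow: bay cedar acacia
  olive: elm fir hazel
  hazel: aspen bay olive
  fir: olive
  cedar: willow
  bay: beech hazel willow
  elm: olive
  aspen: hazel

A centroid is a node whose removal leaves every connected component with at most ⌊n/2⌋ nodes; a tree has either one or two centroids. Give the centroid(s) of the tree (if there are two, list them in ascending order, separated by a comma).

Delete bay: the remaining components have sizes 5, 3, 1. Max 5 ≤ 5, so bay is a centroid.
hazel is adjacent to bay and is also a centroid (the largest component after removing it is likewise 5).

bay, hazel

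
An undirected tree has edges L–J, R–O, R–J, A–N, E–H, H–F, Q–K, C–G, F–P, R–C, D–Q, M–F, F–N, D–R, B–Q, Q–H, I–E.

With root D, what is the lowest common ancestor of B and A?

Q

Ancestors of B (toward the root): B, Q, D.
Ancestors of A: A, N, F, H, Q, D.
The deepest node appearing in both lists is Q.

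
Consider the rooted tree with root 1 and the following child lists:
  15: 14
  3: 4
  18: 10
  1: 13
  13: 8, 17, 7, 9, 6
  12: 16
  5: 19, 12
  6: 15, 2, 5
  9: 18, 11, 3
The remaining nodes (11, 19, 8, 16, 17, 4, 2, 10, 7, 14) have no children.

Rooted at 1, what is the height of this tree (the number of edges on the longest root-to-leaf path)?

5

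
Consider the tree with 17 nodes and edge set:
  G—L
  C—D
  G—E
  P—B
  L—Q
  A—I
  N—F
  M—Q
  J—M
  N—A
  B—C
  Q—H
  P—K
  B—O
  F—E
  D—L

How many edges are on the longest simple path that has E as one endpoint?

Distances from E peak at 7, attained at K.
E – G – L – D – C – B – P – K

7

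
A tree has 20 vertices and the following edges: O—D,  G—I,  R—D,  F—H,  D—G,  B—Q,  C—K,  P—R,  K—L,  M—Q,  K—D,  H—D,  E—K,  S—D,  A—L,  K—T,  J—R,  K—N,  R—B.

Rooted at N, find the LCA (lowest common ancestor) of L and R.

K

Ancestors of L (toward the root): L, K, N.
Ancestors of R: R, D, K, N.
The deepest node appearing in both lists is K.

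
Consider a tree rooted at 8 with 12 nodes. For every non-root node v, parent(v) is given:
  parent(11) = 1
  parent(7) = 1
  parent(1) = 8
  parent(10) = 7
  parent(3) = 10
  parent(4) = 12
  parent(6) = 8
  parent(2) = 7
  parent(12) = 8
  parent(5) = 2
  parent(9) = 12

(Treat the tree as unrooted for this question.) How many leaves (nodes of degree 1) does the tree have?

6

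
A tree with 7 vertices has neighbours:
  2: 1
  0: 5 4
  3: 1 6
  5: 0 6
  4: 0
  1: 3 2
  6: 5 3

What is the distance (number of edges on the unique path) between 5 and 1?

The path is 5–6–3–1, which has 3 edges.

3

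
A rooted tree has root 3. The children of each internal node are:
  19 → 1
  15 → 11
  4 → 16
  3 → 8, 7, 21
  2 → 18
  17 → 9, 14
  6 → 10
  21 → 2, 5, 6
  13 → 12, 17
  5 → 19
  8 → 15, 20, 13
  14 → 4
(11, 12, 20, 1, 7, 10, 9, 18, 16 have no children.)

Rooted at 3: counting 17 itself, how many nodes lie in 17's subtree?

5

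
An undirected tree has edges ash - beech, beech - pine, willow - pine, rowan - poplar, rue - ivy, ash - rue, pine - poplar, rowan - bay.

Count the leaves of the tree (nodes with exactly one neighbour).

Degree-1 nodes: bay, ivy, willow — 3 of them.

3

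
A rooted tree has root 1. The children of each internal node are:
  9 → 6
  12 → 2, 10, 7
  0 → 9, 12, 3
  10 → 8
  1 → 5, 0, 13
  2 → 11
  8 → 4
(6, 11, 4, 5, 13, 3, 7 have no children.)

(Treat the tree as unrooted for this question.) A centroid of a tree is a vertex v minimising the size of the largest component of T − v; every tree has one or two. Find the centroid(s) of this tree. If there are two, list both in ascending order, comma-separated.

Delete 0: the remaining components have sizes 7, 3, 2, 1. Max 7 ≤ 7, so 0 is a centroid.
12 is adjacent to 0 and is also a centroid (the largest component after removing it is likewise 7).

0, 12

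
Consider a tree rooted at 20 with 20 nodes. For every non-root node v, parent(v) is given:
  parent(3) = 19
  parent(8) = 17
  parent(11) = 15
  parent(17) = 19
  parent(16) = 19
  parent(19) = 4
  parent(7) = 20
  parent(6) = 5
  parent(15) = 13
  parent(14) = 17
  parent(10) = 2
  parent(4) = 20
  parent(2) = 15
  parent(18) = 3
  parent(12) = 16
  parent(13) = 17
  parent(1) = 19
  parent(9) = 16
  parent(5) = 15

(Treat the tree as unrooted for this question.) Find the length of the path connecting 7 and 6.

Walking from 7: 7 - 20 - 4 - 19 - 17 - 13 - 15 - 5 - 6. Length 8.

8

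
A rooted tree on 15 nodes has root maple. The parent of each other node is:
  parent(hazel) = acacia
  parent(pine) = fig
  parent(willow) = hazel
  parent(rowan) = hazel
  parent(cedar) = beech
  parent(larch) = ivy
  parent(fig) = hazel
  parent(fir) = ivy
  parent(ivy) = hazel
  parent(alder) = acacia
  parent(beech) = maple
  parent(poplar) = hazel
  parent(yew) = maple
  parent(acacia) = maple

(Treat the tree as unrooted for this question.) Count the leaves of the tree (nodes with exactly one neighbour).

9

The leaves are alder, cedar, fir, larch, pine, poplar, rowan, willow, yew.
That is 9 leaves.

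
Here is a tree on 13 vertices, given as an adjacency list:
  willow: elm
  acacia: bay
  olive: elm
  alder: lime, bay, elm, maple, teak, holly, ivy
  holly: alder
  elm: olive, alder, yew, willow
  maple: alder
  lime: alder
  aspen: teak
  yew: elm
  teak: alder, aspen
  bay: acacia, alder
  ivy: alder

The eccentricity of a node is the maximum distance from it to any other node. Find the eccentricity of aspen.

4

A farthest node from aspen is olive (willow, acacia, yew also at distance 4).
The path aspen-teak-alder-elm-olive has 4 edges.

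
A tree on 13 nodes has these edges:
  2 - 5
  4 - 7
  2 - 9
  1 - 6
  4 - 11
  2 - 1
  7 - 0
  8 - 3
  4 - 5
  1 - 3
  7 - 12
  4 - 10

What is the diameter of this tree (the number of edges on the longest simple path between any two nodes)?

7

A longest path is 8 – 3 – 1 – 2 – 5 – 4 – 7 – 12, with 7 edges.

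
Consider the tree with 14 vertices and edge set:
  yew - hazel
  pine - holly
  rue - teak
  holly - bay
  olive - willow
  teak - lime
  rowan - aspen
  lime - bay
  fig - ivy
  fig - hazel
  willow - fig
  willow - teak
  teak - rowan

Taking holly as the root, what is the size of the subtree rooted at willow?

Descendants of willow (including itself): willow, fig, olive, hazel, ivy, yew. That's 6.

6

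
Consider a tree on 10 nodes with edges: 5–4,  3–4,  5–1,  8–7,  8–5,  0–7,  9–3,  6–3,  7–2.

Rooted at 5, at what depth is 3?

2

Path from 5 to 3: 5 → 4 → 3, which has 2 edges.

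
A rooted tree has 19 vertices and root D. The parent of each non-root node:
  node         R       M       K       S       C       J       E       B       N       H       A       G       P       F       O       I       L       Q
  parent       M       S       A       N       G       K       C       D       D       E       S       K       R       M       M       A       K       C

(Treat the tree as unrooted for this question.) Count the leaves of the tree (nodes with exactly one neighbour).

Exactly 9 nodes have a single neighbour: B, F, H, I, J, L, O, P, Q.

9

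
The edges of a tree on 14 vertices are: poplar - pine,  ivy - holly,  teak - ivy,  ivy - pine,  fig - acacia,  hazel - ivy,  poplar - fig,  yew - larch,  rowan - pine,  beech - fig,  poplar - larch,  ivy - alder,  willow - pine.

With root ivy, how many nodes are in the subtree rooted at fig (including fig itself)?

fig's subtree: {fig, beech, acacia}, size 3.

3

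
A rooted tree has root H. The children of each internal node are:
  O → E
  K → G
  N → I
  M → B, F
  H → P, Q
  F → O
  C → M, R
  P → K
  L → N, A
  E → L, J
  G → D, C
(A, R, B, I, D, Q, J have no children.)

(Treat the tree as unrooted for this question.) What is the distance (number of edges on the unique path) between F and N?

The path is F - O - E - L - N, which has 4 edges.

4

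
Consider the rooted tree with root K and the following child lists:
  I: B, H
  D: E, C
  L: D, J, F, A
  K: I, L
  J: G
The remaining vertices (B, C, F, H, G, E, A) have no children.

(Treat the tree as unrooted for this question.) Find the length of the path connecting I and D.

3

The path is I - K - L - D, which has 3 edges.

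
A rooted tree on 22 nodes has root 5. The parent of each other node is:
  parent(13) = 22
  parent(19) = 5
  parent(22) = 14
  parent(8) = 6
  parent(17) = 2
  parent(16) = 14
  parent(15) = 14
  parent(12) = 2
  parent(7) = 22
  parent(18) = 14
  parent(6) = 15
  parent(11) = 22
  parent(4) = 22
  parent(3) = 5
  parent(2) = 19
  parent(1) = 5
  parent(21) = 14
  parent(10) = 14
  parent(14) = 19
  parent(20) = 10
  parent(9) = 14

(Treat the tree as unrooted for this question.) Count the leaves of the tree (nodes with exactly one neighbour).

14

Exactly 14 nodes have a single neighbour: 1, 3, 4, 7, 8, 9, 11, 12, 13, 16, 17, 18, 20, 21.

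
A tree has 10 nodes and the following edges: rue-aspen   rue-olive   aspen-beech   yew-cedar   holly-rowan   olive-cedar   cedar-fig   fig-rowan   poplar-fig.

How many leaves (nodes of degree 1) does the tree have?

4

Exactly 4 nodes have a single neighbour: beech, holly, poplar, yew.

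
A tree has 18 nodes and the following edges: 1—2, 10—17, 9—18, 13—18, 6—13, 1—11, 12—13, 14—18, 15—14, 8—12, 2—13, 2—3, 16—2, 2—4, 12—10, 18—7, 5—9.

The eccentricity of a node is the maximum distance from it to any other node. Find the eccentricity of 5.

Distances from 5 peak at 6, attained at 17 (11 also at distance 6).
5 – 9 – 18 – 13 – 12 – 10 – 17

6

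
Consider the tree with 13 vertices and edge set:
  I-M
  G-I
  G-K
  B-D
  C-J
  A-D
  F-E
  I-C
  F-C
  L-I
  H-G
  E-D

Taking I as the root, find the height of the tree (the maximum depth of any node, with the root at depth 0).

A deepest node is B, reached by I–C–F–E–D–B.
That path has 5 edges, so the height is 5.

5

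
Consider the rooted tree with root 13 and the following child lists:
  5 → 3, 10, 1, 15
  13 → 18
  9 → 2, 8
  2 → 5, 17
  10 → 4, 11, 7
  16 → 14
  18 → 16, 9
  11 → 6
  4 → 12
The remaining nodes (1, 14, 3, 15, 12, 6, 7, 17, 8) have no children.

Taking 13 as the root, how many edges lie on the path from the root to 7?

6

Climbing from 7 to the root: 7 → 10 → 5 → 2 → 9 → 18 → 13. That's 6 steps.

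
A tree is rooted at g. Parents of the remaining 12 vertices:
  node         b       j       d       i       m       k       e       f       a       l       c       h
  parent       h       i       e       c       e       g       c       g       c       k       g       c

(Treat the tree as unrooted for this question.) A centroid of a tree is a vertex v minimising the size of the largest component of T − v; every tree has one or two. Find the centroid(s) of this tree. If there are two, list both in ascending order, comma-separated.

If c is removed the pieces have sizes 4, 3, 2, 2, 1, all ≤ ⌊13/2⌋ = 6.
Every other node leaves some component of size > 6, so the centroid is unique.

c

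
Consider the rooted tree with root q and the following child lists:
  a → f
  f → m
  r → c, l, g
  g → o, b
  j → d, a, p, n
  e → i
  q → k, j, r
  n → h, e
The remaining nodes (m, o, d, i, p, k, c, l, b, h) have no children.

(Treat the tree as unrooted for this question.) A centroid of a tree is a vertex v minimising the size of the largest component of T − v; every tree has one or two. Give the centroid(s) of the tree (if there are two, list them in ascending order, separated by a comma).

Delete j: the remaining components have sizes 8, 4, 3, 1, 1. Max 8 ≤ 9, so j is a centroid.
No neighbour of j does as well, so j is the unique centroid.

j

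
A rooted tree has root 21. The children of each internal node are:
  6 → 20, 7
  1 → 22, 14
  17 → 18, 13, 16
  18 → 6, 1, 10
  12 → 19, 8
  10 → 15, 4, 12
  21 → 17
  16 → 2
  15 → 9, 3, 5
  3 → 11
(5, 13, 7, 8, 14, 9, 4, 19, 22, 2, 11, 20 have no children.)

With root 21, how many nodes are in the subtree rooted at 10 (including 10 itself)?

Descendants of 10 (including itself): 10, 15, 12, 4, 3, 5, 9, 8, 19, 11. That's 10.

10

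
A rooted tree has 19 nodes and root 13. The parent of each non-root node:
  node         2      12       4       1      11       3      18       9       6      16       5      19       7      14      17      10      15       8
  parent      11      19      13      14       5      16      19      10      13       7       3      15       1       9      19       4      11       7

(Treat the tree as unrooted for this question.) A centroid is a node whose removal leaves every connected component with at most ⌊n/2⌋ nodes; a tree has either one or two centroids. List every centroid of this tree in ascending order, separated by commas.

16

If 16 is removed the pieces have sizes 9, 9, all ≤ ⌊19/2⌋ = 9.
No neighbour of 16 does as well, so 16 is the unique centroid.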